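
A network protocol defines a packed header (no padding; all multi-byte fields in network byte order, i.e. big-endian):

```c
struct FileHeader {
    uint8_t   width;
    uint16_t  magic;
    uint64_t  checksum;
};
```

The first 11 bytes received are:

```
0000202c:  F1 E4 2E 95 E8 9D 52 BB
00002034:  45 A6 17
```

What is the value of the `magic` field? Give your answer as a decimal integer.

58414

`magic` follows `width` (1 byte), so it starts at byte offset 1 and occupies 2 bytes.
Bytes at offsets 1..2: E4 2E.
In big-endian order the high byte comes first in memory.
The bytes are already most-significant first: 0xE42E.
0xE42E = 58414.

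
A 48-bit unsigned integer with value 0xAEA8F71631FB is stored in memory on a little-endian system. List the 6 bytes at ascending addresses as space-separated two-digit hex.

Split into bytes (most-significant first): AE A8 F7 16 31 FB.
In little-endian order the low byte comes first in memory.
So at ascending addresses the bytes are FB 31 16 F7 A8 AE.

FB 31 16 F7 A8 AE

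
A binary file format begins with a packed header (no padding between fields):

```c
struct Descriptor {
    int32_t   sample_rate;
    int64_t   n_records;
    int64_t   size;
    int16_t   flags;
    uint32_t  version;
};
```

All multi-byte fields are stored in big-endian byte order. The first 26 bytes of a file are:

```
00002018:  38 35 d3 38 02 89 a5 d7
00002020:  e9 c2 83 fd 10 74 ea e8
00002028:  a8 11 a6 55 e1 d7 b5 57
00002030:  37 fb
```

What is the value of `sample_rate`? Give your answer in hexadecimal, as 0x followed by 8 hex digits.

`sample_rate` is the first field, at byte offset 0, occupying 4 bytes.
Bytes at offsets 0..3: 38 35 D3 38.
In big-endian order the high byte comes first in memory.
The bytes are already most-significant first: 0x3835D338.

0x3835D338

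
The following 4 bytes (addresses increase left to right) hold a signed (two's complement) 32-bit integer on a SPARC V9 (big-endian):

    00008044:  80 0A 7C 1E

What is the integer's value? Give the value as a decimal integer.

In big-endian order the high byte comes first in memory.
The bytes are already most-significant first: 0x800A7C1E.
Top bit is set, so as a signed 32-bit value this is 0x800A7C1E − 2^32 = -2146796514.

-2146796514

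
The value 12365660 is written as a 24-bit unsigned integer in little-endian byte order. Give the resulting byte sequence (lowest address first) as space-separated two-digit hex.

12365660 in hexadecimal, padded to 24 bits, is 0xBCAF5C.
Split into bytes (most-significant first): BC AF 5C.
Little-endian stores the least-significant byte at the lowest address.
So at ascending addresses the bytes are 5C AF BC.

5C AF BC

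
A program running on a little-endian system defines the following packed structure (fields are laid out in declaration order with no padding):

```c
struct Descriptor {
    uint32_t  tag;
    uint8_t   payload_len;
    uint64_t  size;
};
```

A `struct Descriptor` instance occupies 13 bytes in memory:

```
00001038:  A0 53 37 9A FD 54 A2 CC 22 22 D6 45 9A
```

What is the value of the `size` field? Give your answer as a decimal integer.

`size` follows `tag` (4 B), `payload_len` (1 B), so it starts at offset 4 + 1 = 5 and occupies 8 bytes.
Bytes at offsets 5..12: 54 A2 CC 22 22 D6 45 9A.
In little-endian order the low byte comes first in memory.
Reassemble most-significant byte first: 9A 45 D6 22 22 CC A2 54 → 0x9A45D62222CCA254.
0x9A45D62222CCA254 = 11116526697335005780.

11116526697335005780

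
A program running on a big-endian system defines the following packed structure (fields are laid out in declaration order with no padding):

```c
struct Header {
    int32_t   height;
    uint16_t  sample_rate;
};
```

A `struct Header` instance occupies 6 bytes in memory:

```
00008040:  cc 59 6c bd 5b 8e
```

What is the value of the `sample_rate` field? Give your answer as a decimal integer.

23438

`sample_rate` follows `height` (4 bytes), so it starts at byte offset 4 and occupies 2 bytes.
Bytes at offsets 4..5: 5B 8E.
Big-endian stores the most-significant byte at the lowest address.
The bytes are already most-significant first: 0x5B8E.
0x5B8E = 23438.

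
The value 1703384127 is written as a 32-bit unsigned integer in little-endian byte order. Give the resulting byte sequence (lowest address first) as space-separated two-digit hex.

3F 94 87 65

1703384127 in hexadecimal, padded to 32 bits, is 0x6587943F.
Split into bytes (most-significant first): 65 87 94 3F.
In little-endian order the low byte comes first in memory.
So at ascending addresses the bytes are 3F 94 87 65.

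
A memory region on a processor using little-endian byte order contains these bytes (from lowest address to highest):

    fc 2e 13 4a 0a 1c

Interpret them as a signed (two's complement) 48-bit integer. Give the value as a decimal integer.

30830518021884

In little-endian order the low byte comes first in memory.
Reassemble most-significant byte first: 1C 0A 4A 13 2E FC → 0x1C0A4A132EFC.
0x1C0A4A132EFC = 30830518021884.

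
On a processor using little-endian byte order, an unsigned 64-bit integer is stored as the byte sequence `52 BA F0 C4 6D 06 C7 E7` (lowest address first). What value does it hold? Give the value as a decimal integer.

Little-endian: lowest address holds the least-significant byte.
Reassemble most-significant byte first: E7 C7 06 6D C4 F0 BA 52 → 0xE7C7066DC4F0BA52.
0xE7C7066DC4F0BA52 = 16701324811652086354.

16701324811652086354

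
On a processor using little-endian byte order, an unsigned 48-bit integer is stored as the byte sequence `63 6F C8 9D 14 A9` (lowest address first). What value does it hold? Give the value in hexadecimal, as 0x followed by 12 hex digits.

In little-endian order the low byte comes first in memory.
Reassemble most-significant byte first: A9 14 9D C8 6F 63 → 0xA9149DC86F63.

0xA9149DC86F63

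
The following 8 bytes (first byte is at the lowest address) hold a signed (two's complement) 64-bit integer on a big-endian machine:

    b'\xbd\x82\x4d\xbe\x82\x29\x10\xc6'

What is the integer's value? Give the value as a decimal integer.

-4791181572945932090

Big-endian: lowest address holds the most-significant byte.
The bytes are already most-significant first: 0xBD824DBE822910C6.
Top bit is set, so as a signed 64-bit value this is 0xBD824DBE822910C6 − 2^64 = -4791181572945932090.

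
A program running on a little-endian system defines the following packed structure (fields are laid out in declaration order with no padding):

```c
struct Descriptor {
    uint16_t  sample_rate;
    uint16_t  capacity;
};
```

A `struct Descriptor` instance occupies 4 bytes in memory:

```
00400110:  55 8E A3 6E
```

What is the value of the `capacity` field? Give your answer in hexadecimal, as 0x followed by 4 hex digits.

`capacity` follows `sample_rate` (2 bytes), so it starts at byte offset 2 and occupies 2 bytes.
Bytes at offsets 2..3: A3 6E.
Little-endian stores the least-significant byte at the lowest address.
Reassemble most-significant byte first: 6E A3 → 0x6EA3.

0x6EA3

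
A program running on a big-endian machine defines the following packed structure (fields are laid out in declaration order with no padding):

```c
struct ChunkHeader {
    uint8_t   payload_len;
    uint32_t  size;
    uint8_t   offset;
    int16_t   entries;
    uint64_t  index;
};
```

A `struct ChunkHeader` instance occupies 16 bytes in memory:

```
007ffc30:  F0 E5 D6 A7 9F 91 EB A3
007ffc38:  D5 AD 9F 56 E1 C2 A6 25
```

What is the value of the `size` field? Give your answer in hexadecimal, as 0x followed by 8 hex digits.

0xE5D6A79F

`size` follows `payload_len` (1 byte), so it starts at byte offset 1 and occupies 4 bytes.
Bytes at offsets 1..4: E5 D6 A7 9F.
Big-endian: lowest address holds the most-significant byte.
The bytes are already most-significant first: 0xE5D6A79F.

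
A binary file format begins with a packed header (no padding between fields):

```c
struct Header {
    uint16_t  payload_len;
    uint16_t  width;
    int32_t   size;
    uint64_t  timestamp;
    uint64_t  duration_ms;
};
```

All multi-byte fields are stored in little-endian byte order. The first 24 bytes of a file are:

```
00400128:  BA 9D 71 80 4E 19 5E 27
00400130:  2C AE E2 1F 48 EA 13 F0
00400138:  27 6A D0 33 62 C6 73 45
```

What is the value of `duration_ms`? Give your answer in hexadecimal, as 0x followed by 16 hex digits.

0x4573C66233D06A27

`duration_ms` follows `payload_len` (2 B), `width` (2 B), `size` (4 B), `timestamp` (8 B), so it starts at offset 2 + 2 + 4 + 8 = 16 and occupies 8 bytes.
Bytes at offsets 16..23: 27 6A D0 33 62 C6 73 45.
In little-endian order the low byte comes first in memory.
Reassemble most-significant byte first: 45 73 C6 62 33 D0 6A 27 → 0x4573C66233D06A27.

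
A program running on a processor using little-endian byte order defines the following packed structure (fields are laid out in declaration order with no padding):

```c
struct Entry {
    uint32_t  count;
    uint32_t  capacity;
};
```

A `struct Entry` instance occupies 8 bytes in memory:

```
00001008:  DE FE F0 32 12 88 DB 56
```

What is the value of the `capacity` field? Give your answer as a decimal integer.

`capacity` follows `count` (4 bytes), so it starts at byte offset 4 and occupies 4 bytes.
Bytes at offsets 4..7: 12 88 DB 56.
In little-endian order the low byte comes first in memory.
Reassemble most-significant byte first: 56 DB 88 12 → 0x56DB8812.
0x56DB8812 = 1457227794.

1457227794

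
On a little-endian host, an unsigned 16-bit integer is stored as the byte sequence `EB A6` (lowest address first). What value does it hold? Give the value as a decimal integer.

42731

In little-endian order the low byte comes first in memory.
Reassemble most-significant byte first: A6 EB → 0xA6EB.
0xA6EB = 42731.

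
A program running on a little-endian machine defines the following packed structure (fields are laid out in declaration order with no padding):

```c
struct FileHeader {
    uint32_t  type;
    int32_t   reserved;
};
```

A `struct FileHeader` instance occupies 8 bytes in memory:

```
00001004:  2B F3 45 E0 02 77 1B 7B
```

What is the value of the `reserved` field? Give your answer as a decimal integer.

2065397506

`reserved` follows `type` (4 bytes), so it starts at byte offset 4 and occupies 4 bytes.
Bytes at offsets 4..7: 02 77 1B 7B.
Little-endian stores the least-significant byte at the lowest address.
Reassemble most-significant byte first: 7B 1B 77 02 → 0x7B1B7702.
0x7B1B7702 = 2065397506.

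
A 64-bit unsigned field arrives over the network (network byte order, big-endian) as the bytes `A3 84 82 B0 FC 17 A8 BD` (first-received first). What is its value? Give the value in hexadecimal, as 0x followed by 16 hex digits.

0xA38482B0FC17A8BD

Big-endian stores the most-significant byte at the lowest address.
The bytes are already most-significant first: 0xA38482B0FC17A8BD.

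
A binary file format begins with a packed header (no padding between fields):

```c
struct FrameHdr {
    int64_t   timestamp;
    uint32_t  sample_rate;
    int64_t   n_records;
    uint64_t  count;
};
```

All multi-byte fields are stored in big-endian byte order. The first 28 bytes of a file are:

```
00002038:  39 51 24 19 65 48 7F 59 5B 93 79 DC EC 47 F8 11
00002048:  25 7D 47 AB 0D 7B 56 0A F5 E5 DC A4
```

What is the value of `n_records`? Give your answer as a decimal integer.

`n_records` follows `timestamp` (8 B), `sample_rate` (4 B), so it starts at offset 8 + 4 = 12 and occupies 8 bytes.
Bytes at offsets 12..19: EC 47 F8 11 25 7D 47 AB.
Big-endian stores the most-significant byte at the lowest address.
The bytes are already most-significant first: 0xEC47F811257D47AB.
Top bit is set, so as a signed 64-bit value this is 0xEC47F811257D47AB − 2^64 = -1420894404885002325.

-1420894404885002325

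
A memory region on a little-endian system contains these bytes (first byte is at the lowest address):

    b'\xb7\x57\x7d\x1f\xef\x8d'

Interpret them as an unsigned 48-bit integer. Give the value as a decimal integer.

Little-endian: lowest address holds the least-significant byte.
Reassemble most-significant byte first: 8D EF 1F 7D 57 B7 → 0x8DEF1F7D57B7.
0x8DEF1F7D57B7 = 156058165008311.

156058165008311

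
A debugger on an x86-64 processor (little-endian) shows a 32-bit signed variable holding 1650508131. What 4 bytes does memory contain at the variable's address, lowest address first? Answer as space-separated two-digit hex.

1650508131 in hexadecimal, padded to 32 bits, is 0x6260C163.
Split into bytes (most-significant first): 62 60 C1 63.
Little-endian stores the least-significant byte at the lowest address.
So at ascending addresses the bytes are 63 C1 60 62.

63 C1 60 62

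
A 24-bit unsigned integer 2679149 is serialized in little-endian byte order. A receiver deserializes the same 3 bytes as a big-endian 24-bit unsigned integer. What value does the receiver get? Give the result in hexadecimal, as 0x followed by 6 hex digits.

0x6DE128

2679149 in 24-bit hexadecimal is 0x28E16D.
Stored little-endian, the bytes at ascending addresses are 6D E1 28.
Read back as big-endian, the last byte is least significant, giving 0x6DE128.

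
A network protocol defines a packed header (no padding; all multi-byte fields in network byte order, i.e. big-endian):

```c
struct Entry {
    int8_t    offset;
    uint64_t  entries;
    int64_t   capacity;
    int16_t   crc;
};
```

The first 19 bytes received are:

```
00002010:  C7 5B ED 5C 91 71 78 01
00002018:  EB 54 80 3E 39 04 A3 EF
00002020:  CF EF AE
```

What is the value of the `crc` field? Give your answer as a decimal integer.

`crc` follows `offset` (1 B), `entries` (8 B), `capacity` (8 B), so it starts at offset 1 + 8 + 8 = 17 and occupies 2 bytes.
Bytes at offsets 17..18: EF AE.
Big-endian: lowest address holds the most-significant byte.
The bytes are already most-significant first: 0xEFAE.
Top bit is set, so as a signed 16-bit value this is 0xEFAE − 2^16 = -4178.

-4178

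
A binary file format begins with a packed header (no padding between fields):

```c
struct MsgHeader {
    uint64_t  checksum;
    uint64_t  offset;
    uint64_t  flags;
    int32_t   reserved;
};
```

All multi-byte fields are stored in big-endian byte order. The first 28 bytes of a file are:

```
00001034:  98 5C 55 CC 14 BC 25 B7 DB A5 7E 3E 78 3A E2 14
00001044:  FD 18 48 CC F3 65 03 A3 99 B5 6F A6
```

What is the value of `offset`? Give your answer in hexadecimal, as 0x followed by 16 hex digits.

`offset` follows `checksum` (8 bytes), so it starts at byte offset 8 and occupies 8 bytes.
Bytes at offsets 8..15: DB A5 7E 3E 78 3A E2 14.
Big-endian: lowest address holds the most-significant byte.
The bytes are already most-significant first: 0xDBA57E3E783AE214.

0xDBA57E3E783AE214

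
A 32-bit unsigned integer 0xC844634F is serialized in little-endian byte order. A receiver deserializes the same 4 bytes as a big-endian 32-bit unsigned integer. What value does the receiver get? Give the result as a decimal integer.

Stored little-endian, the bytes at ascending addresses are 4F 63 44 C8.
Read back as big-endian, the last byte is least significant, giving 0x4F6344C8.
0x4F6344C8 = 1331905736.

1331905736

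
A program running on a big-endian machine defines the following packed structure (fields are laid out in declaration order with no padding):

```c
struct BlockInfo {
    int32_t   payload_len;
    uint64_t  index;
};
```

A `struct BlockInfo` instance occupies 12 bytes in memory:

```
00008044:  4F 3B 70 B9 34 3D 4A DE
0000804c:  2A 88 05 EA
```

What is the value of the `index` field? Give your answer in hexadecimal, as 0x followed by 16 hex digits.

0x343D4ADE2A8805EA

`index` follows `payload_len` (4 bytes), so it starts at byte offset 4 and occupies 8 bytes.
Bytes at offsets 4..11: 34 3D 4A DE 2A 88 05 EA.
Big-endian: lowest address holds the most-significant byte.
The bytes are already most-significant first: 0x343D4ADE2A8805EA.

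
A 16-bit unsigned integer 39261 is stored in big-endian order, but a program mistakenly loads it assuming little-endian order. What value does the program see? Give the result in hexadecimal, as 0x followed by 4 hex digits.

0x5D99

39261 in 16-bit hexadecimal is 0x995D.
Stored big-endian, the bytes at ascending addresses are 99 5D.
Read back as little-endian, the first byte is least significant, giving 0x5D99.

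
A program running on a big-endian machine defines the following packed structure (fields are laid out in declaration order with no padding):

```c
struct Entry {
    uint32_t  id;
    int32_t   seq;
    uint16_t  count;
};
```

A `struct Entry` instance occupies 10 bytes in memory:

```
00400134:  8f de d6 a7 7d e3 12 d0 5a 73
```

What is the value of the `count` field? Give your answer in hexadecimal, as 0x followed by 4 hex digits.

0x5A73

`count` follows `id` (4 B), `seq` (4 B), so it starts at offset 4 + 4 = 8 and occupies 2 bytes.
Bytes at offsets 8..9: 5A 73.
In big-endian order the high byte comes first in memory.
The bytes are already most-significant first: 0x5A73.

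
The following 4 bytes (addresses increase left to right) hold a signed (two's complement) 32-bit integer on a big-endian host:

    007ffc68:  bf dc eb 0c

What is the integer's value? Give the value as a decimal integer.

-1076040948

In big-endian order the high byte comes first in memory.
The bytes are already most-significant first: 0xBFDCEB0C.
Top bit is set, so as a signed 32-bit value this is 0xBFDCEB0C − 2^32 = -1076040948.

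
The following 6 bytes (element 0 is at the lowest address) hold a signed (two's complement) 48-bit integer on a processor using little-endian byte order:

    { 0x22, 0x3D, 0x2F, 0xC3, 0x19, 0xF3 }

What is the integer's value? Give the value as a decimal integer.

-14183002325726

Little-endian: lowest address holds the least-significant byte.
Reassemble most-significant byte first: F3 19 C3 2F 3D 22 → 0xF319C32F3D22.
Top bit is set, so as a signed 48-bit value this is 0xF319C32F3D22 − 2^48 = -14183002325726.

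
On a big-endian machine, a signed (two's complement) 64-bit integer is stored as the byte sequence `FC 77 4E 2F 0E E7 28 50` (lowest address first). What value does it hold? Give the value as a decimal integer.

In big-endian order the high byte comes first in memory.
The bytes are already most-significant first: 0xFC774E2F0EE72850.
Top bit is set, so as a signed 64-bit value this is 0xFC774E2F0EE72850 − 2^64 = -254648889902684080.

-254648889902684080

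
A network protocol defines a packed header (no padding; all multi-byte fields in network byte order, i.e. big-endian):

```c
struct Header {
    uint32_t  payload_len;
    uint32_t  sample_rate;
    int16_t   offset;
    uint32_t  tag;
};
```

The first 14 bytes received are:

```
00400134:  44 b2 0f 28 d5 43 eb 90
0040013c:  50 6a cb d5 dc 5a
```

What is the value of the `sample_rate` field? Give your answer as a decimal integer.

3577998224

`sample_rate` follows `payload_len` (4 bytes), so it starts at byte offset 4 and occupies 4 bytes.
Bytes at offsets 4..7: D5 43 EB 90.
In big-endian order the high byte comes first in memory.
The bytes are already most-significant first: 0xD543EB90.
0xD543EB90 = 3577998224.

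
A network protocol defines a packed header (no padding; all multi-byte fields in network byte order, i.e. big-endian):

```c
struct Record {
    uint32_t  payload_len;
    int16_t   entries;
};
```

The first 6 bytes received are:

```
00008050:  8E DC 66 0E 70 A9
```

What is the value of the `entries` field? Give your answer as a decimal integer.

`entries` follows `payload_len` (4 bytes), so it starts at byte offset 4 and occupies 2 bytes.
Bytes at offsets 4..5: 70 A9.
Big-endian stores the most-significant byte at the lowest address.
The bytes are already most-significant first: 0x70A9.
0x70A9 = 28841.

28841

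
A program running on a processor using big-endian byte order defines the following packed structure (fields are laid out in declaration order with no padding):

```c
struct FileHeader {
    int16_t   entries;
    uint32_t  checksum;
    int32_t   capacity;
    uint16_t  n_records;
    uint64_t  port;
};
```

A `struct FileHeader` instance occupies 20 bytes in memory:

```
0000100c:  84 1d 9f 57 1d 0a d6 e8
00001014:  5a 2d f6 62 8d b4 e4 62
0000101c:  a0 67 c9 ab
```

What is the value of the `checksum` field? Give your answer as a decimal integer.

`checksum` follows `entries` (2 bytes), so it starts at byte offset 2 and occupies 4 bytes.
Bytes at offsets 2..5: 9F 57 1D 0A.
Big-endian: lowest address holds the most-significant byte.
The bytes are already most-significant first: 0x9F571D0A.
0x9F571D0A = 2673286410.

2673286410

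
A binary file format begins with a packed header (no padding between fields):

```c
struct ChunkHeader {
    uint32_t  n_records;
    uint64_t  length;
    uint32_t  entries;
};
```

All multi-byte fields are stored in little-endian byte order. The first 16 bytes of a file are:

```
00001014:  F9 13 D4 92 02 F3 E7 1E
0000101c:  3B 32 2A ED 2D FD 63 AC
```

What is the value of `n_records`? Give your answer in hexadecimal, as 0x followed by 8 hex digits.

`n_records` is the first field, at byte offset 0, occupying 4 bytes.
Bytes at offsets 0..3: F9 13 D4 92.
Little-endian: lowest address holds the least-significant byte.
Reassemble most-significant byte first: 92 D4 13 F9 → 0x92D413F9.

0x92D413F9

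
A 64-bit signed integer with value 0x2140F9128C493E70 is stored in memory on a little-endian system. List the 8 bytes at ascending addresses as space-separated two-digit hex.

Split into bytes (most-significant first): 21 40 F9 12 8C 49 3E 70.
Little-endian stores the least-significant byte at the lowest address.
So at ascending addresses the bytes are 70 3E 49 8C 12 F9 40 21.

70 3E 49 8C 12 F9 40 21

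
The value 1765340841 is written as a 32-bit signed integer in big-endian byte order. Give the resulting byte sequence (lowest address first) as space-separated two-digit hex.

1765340841 in hexadecimal, padded to 32 bits, is 0x6938F6A9.
Split into bytes (most-significant first): 69 38 F6 A9.
Big-endian stores the most-significant byte at the lowest address.
So the memory order matches the most-significant-first order: 69 38 F6 A9.

69 38 F6 A9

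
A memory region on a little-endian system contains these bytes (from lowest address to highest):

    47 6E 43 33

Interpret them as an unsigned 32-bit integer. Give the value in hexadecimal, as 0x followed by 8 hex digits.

Little-endian: lowest address holds the least-significant byte.
Reassemble most-significant byte first: 33 43 6E 47 → 0x33436E47.

0x33436E47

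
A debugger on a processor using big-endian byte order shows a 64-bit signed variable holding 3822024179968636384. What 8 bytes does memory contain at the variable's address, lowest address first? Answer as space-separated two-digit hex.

35 0A 8E BD E1 FB F5 E0

3822024179968636384 in hexadecimal, padded to 64 bits, is 0x350A8EBDE1FBF5E0.
Split into bytes (most-significant first): 35 0A 8E BD E1 FB F5 E0.
Big-endian: lowest address holds the most-significant byte.
So the memory order matches the most-significant-first order: 35 0A 8E BD E1 FB F5 E0.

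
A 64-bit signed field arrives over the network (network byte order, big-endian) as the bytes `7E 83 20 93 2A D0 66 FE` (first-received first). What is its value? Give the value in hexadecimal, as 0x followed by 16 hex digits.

0x7E8320932AD066FE

Big-endian: lowest address holds the most-significant byte.
The bytes are already most-significant first: 0x7E8320932AD066FE.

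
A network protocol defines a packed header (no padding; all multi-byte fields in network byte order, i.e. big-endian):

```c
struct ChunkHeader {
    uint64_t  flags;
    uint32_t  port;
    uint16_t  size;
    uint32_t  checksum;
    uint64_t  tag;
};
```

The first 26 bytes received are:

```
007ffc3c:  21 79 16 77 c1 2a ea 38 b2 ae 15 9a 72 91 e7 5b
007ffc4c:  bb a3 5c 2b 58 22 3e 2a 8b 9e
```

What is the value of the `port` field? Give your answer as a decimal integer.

2997753242

`port` follows `flags` (8 bytes), so it starts at byte offset 8 and occupies 4 bytes.
Bytes at offsets 8..11: B2 AE 15 9A.
Big-endian stores the most-significant byte at the lowest address.
The bytes are already most-significant first: 0xB2AE159A.
0xB2AE159A = 2997753242.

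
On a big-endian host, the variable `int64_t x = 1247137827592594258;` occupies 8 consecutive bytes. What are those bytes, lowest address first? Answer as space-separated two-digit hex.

1247137827592594258 in hexadecimal, padded to 64 bits, is 0x114EB93F1F9BE352.
Split into bytes (most-significant first): 11 4E B9 3F 1F 9B E3 52.
Big-endian stores the most-significant byte at the lowest address.
So the memory order matches the most-significant-first order: 11 4E B9 3F 1F 9B E3 52.

11 4E B9 3F 1F 9B E3 52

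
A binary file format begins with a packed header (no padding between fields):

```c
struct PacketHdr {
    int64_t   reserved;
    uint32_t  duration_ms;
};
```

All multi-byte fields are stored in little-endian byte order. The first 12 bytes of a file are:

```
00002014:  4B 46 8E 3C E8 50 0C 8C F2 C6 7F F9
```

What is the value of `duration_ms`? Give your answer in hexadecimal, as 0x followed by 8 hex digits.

0xF97FC6F2

`duration_ms` follows `reserved` (8 bytes), so it starts at byte offset 8 and occupies 4 bytes.
Bytes at offsets 8..11: F2 C6 7F F9.
Little-endian: lowest address holds the least-significant byte.
Reassemble most-significant byte first: F9 7F C6 F2 → 0xF97FC6F2.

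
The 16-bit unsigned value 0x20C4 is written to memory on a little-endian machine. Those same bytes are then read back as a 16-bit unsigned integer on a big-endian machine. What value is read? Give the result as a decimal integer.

Stored little-endian, the bytes at ascending addresses are C4 20.
Read back as big-endian, the last byte is least significant, giving 0xC420.
0xC420 = 50208.

50208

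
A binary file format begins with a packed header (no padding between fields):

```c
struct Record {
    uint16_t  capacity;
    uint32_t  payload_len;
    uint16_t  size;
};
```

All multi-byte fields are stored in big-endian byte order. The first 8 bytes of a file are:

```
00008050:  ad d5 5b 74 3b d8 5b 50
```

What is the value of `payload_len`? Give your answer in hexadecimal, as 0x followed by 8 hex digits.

0x5B743BD8

`payload_len` follows `capacity` (2 bytes), so it starts at byte offset 2 and occupies 4 bytes.
Bytes at offsets 2..5: 5B 74 3B D8.
Big-endian: lowest address holds the most-significant byte.
The bytes are already most-significant first: 0x5B743BD8.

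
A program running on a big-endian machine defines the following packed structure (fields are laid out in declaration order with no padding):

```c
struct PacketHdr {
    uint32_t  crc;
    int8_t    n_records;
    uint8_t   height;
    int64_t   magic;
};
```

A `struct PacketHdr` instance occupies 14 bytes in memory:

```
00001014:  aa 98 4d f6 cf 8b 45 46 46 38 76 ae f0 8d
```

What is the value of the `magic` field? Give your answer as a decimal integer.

4991754445310062733

`magic` follows `crc` (4 B), `n_records` (1 B), `height` (1 B), so it starts at offset 4 + 1 + 1 = 6 and occupies 8 bytes.
Bytes at offsets 6..13: 45 46 46 38 76 AE F0 8D.
Big-endian stores the most-significant byte at the lowest address.
The bytes are already most-significant first: 0x4546463876AEF08D.
0x4546463876AEF08D = 4991754445310062733.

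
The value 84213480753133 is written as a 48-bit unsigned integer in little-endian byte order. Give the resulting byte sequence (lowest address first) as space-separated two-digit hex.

84213480753133 in hexadecimal, padded to 48 bits, is 0x4C977A9B07ED.
Split into bytes (most-significant first): 4C 97 7A 9B 07 ED.
In little-endian order the low byte comes first in memory.
So at ascending addresses the bytes are ED 07 9B 7A 97 4C.

ED 07 9B 7A 97 4C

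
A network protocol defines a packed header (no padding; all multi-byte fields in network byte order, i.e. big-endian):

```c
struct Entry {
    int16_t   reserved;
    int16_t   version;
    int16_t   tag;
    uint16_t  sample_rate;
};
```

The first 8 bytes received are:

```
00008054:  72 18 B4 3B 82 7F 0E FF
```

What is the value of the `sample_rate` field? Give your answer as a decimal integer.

`sample_rate` follows `reserved` (2 B), `version` (2 B), `tag` (2 B), so it starts at offset 2 + 2 + 2 = 6 and occupies 2 bytes.
Bytes at offsets 6..7: 0E FF.
Big-endian stores the most-significant byte at the lowest address.
The bytes are already most-significant first: 0x0EFF.
0x0EFF = 3839.

3839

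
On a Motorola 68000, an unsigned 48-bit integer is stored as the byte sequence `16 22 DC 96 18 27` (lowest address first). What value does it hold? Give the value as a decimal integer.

24338985523239

In big-endian order the high byte comes first in memory.
The bytes are already most-significant first: 0x1622DC961827.
0x1622DC961827 = 24338985523239.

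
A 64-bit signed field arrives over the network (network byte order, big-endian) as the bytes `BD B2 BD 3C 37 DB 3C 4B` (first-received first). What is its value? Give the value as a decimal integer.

In big-endian order the high byte comes first in memory.
The bytes are already most-significant first: 0xBDB2BD3C37DB3C4B.
Top bit is set, so as a signed 64-bit value this is 0xBDB2BD3C37DB3C4B − 2^64 = -4777548188353872821.

-4777548188353872821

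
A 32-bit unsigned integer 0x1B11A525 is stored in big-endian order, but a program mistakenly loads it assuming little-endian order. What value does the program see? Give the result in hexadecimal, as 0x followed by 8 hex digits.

0x25A5111B

Stored big-endian, the bytes at ascending addresses are 1B 11 A5 25.
Read back as little-endian, the first byte is least significant, giving 0x25A5111B.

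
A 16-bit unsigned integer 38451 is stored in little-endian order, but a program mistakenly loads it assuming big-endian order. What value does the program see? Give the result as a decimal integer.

13206

38451 in 16-bit hexadecimal is 0x9633.
Stored little-endian, the bytes at ascending addresses are 33 96.
Read back as big-endian, the last byte is least significant, giving 0x3396.
0x3396 = 13206.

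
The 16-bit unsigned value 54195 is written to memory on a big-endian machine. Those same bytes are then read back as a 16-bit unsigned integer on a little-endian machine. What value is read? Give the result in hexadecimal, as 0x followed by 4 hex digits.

54195 in 16-bit hexadecimal is 0xD3B3.
Stored big-endian, the bytes at ascending addresses are D3 B3.
Read back as little-endian, the first byte is least significant, giving 0xB3D3.

0xB3D3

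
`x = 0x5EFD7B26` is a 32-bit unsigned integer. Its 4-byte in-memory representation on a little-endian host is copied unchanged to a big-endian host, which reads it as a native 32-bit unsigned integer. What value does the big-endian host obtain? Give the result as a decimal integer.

Stored little-endian, the bytes at ascending addresses are 26 7B FD 5E.
Read back as big-endian, the last byte is least significant, giving 0x267BFD5E.
0x267BFD5E = 645659998.

645659998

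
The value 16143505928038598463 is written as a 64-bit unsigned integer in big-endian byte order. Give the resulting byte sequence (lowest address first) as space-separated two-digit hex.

E0 09 41 1C 0E 27 47 3F

16143505928038598463 in hexadecimal, padded to 64 bits, is 0xE009411C0E27473F.
Split into bytes (most-significant first): E0 09 41 1C 0E 27 47 3F.
Big-endian: lowest address holds the most-significant byte.
So the memory order matches the most-significant-first order: E0 09 41 1C 0E 27 47 3F.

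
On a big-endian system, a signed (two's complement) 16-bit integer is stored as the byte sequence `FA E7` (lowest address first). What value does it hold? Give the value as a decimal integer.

-1305

Big-endian: lowest address holds the most-significant byte.
The bytes are already most-significant first: 0xFAE7.
Top bit is set, so as a signed 16-bit value this is 0xFAE7 − 2^16 = -1305.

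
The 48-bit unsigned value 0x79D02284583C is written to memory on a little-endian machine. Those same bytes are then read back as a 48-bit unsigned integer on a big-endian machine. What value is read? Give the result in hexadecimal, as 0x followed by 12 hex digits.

0x3C588422D079

Stored little-endian, the bytes at ascending addresses are 3C 58 84 22 D0 79.
Read back as big-endian, the last byte is least significant, giving 0x3C588422D079.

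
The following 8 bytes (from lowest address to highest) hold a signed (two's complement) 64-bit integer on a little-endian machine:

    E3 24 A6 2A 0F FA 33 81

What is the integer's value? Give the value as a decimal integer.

Little-endian stores the least-significant byte at the lowest address.
Reassemble most-significant byte first: 81 33 FA 0F 2A A6 24 E3 → 0x8133FA0F2AA624E3.
Top bit is set, so as a signed 64-bit value this is 0x8133FA0F2AA624E3 − 2^64 = -9136684275957619485.

-9136684275957619485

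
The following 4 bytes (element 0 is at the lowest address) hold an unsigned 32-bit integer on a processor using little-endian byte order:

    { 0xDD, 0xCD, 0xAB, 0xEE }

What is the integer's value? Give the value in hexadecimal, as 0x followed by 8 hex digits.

Little-endian: lowest address holds the least-significant byte.
Reassemble most-significant byte first: EE AB CD DD → 0xEEABCDDD.

0xEEABCDDD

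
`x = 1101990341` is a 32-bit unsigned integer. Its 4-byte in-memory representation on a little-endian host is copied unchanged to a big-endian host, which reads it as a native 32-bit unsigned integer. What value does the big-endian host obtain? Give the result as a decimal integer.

1101990341 in 32-bit hexadecimal is 0x41AF09C5.
Stored little-endian, the bytes at ascending addresses are C5 09 AF 41.
Read back as big-endian, the last byte is least significant, giving 0xC509AF41.
0xC509AF41 = 3305746241.

3305746241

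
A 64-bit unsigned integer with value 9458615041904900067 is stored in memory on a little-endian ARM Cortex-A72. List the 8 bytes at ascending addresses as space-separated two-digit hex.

E3 77 E8 47 44 C0 43 83

9458615041904900067 in hexadecimal, padded to 64 bits, is 0x8343C04447E877E3.
Split into bytes (most-significant first): 83 43 C0 44 47 E8 77 E3.
Little-endian: lowest address holds the least-significant byte.
So at ascending addresses the bytes are E3 77 E8 47 44 C0 43 83.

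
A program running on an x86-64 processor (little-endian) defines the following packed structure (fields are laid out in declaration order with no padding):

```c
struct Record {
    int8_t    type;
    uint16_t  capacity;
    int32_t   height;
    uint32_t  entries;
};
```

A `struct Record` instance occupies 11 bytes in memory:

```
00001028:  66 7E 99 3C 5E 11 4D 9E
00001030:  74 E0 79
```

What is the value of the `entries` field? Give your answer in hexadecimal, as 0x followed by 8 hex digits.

`entries` follows `type` (1 B), `capacity` (2 B), `height` (4 B), so it starts at offset 1 + 2 + 4 = 7 and occupies 4 bytes.
Bytes at offsets 7..10: 9E 74 E0 79.
Little-endian: lowest address holds the least-significant byte.
Reassemble most-significant byte first: 79 E0 74 9E → 0x79E0749E.

0x79E0749E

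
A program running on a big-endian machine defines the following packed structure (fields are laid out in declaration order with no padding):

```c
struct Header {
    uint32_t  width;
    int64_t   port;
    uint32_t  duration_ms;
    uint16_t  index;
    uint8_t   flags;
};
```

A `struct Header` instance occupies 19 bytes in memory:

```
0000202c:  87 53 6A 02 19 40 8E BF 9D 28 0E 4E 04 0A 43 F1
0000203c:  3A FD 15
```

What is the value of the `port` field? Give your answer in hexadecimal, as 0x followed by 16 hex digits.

0x19408EBF9D280E4E

`port` follows `width` (4 bytes), so it starts at byte offset 4 and occupies 8 bytes.
Bytes at offsets 4..11: 19 40 8E BF 9D 28 0E 4E.
Big-endian: lowest address holds the most-significant byte.
The bytes are already most-significant first: 0x19408EBF9D280E4E.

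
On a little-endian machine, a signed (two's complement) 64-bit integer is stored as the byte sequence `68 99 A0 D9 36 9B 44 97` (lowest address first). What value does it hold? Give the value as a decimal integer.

-7546736415684388504

Little-endian: lowest address holds the least-significant byte.
Reassemble most-significant byte first: 97 44 9B 36 D9 A0 99 68 → 0x97449B36D9A09968.
Top bit is set, so as a signed 64-bit value this is 0x97449B36D9A09968 − 2^64 = -7546736415684388504.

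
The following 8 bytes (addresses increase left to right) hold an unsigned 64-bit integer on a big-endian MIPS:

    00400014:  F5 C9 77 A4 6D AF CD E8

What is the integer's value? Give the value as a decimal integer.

17710818557709766120

Big-endian stores the most-significant byte at the lowest address.
The bytes are already most-significant first: 0xF5C977A46DAFCDE8.
0xF5C977A46DAFCDE8 = 17710818557709766120.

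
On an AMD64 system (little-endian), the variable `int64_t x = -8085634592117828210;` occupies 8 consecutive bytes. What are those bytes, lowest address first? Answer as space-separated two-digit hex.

8E D5 34 91 2D 0E CA 8F

Two's complement of -8085634592117828210 in 64 bits: 8085634592117828210 = 0x7035F1D26ECB2A72; invert → 0x8FCA0E2D9134D58D; add 1 → 0x8FCA0E2D9134D58E.
Split into bytes (most-significant first): 8F CA 0E 2D 91 34 D5 8E.
Little-endian: lowest address holds the least-significant byte.
So at ascending addresses the bytes are 8E D5 34 91 2D 0E CA 8F.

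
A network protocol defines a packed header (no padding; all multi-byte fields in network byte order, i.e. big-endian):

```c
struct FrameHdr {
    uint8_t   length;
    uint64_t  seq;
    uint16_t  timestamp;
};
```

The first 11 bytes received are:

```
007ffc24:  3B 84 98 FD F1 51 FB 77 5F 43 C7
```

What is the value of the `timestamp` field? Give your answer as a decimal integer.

`timestamp` follows `length` (1 B), `seq` (8 B), so it starts at offset 1 + 8 = 9 and occupies 2 bytes.
Bytes at offsets 9..10: 43 C7.
Big-endian stores the most-significant byte at the lowest address.
The bytes are already most-significant first: 0x43C7.
0x43C7 = 17351.

17351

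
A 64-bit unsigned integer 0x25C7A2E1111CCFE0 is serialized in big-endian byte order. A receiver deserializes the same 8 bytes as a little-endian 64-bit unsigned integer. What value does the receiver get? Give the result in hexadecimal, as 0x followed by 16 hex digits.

0xE0CF1C11E1A2C725

Stored big-endian, the bytes at ascending addresses are 25 C7 A2 E1 11 1C CF E0.
Read back as little-endian, the first byte is least significant, giving 0xE0CF1C11E1A2C725.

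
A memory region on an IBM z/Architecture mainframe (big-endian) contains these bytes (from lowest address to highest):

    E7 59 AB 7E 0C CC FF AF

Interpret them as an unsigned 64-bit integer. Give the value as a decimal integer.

Big-endian stores the most-significant byte at the lowest address.
The bytes are already most-significant first: 0xE759AB7E0CCCFFAF.
0xE759AB7E0CCCFFAF = 16670544053557591983.

16670544053557591983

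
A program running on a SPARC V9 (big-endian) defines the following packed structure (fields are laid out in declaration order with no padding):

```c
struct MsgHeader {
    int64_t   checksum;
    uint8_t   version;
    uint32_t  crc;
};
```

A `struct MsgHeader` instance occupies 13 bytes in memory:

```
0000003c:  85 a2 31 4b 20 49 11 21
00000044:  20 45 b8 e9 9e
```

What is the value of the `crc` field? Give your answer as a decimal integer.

`crc` follows `checksum` (8 B), `version` (1 B), so it starts at offset 8 + 1 = 9 and occupies 4 bytes.
Bytes at offsets 9..12: 45 B8 E9 9E.
Big-endian stores the most-significant byte at the lowest address.
The bytes are already most-significant first: 0x45B8E99E.
0x45B8E99E = 1169746334.

1169746334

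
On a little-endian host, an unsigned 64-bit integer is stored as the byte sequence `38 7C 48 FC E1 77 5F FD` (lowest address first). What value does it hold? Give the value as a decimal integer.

Little-endian stores the least-significant byte at the lowest address.
Reassemble most-significant byte first: FD 5F 77 E1 FC 48 7C 38 → 0xFD5F77E1FC487C38.
0xFD5F77E1FC487C38 = 18257443226867235896.

18257443226867235896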